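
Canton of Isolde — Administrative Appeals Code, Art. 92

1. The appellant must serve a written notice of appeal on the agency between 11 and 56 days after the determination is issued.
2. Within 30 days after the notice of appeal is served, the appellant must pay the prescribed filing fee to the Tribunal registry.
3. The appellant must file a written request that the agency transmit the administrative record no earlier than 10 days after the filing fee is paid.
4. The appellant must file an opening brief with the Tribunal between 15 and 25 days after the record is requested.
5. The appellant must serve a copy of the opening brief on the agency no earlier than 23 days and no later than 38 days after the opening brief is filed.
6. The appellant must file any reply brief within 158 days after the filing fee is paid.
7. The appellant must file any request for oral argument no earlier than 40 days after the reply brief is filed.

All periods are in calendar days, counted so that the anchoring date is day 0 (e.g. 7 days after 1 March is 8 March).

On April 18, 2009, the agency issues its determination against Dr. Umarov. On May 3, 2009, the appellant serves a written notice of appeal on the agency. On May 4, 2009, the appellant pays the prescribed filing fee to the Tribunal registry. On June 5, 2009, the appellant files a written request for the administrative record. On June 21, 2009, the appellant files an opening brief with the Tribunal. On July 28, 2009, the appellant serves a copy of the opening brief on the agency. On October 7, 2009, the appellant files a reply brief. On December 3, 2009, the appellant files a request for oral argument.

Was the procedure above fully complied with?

Step 1: the window is 11–56 days after April 18, 2009 (when the determination is issued), so April 29, 2009 through June 13, 2009; May 3, 2009 falls inside that range.
Step 2: 30 days after May 3, 2009 (when the notice of appeal is served) is June 2, 2009; May 4, 2009 is within that limit.
Step 3: the earliest permitted date is 10 days after May 4, 2009 (when the filing fee is paid), i.e. May 14, 2009; June 5, 2009 is on or after that date.
Step 4: the window is 15–25 days after June 5, 2009 (when the record is requested), so June 20, 2009 through June 30, 2009; June 21, 2009 falls inside that range.
Step 5: the window is 23–38 days after June 21, 2009 (when the opening brief is filed), so July 14, 2009 through July 29, 2009; done July 28, 2009 — within the window.
Step 6: 158 days after May 4, 2009 (when the filing fee is paid) is October 9, 2009; done October 7, 2009 — timely.
Step 7: the earliest permitted date is 40 days after October 7, 2009 (when the reply brief is filed), i.e. November 16, 2009; December 3, 2009 is on or after that date.

Yes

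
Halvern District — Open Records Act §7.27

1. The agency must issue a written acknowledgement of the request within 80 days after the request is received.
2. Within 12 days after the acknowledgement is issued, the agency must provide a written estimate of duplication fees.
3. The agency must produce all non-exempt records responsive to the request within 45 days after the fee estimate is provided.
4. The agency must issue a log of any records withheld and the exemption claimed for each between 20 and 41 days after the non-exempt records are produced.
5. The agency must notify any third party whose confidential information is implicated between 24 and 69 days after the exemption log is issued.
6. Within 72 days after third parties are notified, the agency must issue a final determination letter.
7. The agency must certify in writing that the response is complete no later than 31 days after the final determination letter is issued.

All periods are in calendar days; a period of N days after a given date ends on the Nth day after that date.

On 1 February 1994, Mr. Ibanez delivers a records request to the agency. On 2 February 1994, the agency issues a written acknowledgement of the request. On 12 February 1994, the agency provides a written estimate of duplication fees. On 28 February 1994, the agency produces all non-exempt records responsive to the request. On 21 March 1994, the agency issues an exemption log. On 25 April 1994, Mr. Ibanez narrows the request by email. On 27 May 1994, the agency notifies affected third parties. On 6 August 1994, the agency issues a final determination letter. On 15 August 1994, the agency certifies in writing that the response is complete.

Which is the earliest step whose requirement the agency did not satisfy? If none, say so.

None — every step was satisfied

(1) due by 1 February 1994 + 80 days = 22 April 1994; 2 February 1994 is within that limit.
(2) due by 2 February 1994 + 12 days = 14 February 1994; 12 February 1994 is within that limit.
(3) due by 12 February 1994 + 45 days = 29 March 1994; completed 28 February 1994, before the deadline.
(4) the permitted window runs from 28 February 1994 + 20 = 20 March 1994 to 28 February 1994 + 41 = 10 April 1994; done 21 March 1994 — within the window.
(5) the permitted window runs from 21 March 1994 + 24 = 14 April 1994 to 21 March 1994 + 69 = 29 May 1994; 27 May 1994 falls inside that range.
(6) due by 27 May 1994 + 72 days = 7 August 1994; done 6 August 1994 — timely.
(7) due by 6 August 1994 + 31 days = 6 September 1994; done 15 August 1994 — timely.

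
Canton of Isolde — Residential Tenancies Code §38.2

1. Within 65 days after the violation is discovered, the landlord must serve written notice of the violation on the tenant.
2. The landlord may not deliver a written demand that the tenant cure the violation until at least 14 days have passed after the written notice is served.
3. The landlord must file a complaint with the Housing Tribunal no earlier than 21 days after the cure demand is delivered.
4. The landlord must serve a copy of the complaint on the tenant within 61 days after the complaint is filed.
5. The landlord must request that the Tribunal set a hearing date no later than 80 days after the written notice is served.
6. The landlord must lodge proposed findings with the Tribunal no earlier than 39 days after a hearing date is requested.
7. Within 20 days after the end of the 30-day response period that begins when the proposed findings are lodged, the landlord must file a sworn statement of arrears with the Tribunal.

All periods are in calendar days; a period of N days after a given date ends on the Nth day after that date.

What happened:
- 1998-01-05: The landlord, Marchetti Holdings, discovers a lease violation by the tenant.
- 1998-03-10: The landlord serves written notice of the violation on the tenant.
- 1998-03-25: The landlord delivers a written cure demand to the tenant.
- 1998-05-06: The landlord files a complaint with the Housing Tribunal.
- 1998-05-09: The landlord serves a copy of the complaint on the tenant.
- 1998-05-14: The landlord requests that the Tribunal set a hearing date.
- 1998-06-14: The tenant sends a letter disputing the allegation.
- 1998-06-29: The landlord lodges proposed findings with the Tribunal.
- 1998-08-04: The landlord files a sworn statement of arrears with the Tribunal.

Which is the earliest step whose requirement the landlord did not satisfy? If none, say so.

Step 1 — counting 65 days from 1998-01-05 (when the violation is discovered) gives a deadline of 1998-03-11; 1998-03-10 is within that limit.
Step 2 — must wait 14 days from 1998-03-10 (when the written notice is served), so not before 1998-03-24; 1998-03-25 is on or after that date.
Step 3 — must wait 21 days from 1998-03-25 (when the cure demand is delivered), so not before 1998-04-15; done 1998-05-06, after the minimum wait.
Step 4 — counting 61 days from 1998-05-06 (when the complaint is filed) gives a deadline of 1998-07-06; done 1998-05-09 — timely.
Step 5 — counting 80 days from 1998-03-10 (when the written notice is served) gives a deadline of 1998-05-29; completed 1998-05-14, before the deadline.
Step 6 — must wait 39 days from 1998-05-14 (when a hearing date is requested), so not before 1998-06-22; done 1998-06-29 — permitted.
Step 7 — counting 20 days from 1998-07-29 (end of the 30-day response period, which began when the proposed findings are lodged on 1998-06-29) gives a deadline of 1998-08-18; completed 1998-08-04, before the deadline.

None — every step was satisfied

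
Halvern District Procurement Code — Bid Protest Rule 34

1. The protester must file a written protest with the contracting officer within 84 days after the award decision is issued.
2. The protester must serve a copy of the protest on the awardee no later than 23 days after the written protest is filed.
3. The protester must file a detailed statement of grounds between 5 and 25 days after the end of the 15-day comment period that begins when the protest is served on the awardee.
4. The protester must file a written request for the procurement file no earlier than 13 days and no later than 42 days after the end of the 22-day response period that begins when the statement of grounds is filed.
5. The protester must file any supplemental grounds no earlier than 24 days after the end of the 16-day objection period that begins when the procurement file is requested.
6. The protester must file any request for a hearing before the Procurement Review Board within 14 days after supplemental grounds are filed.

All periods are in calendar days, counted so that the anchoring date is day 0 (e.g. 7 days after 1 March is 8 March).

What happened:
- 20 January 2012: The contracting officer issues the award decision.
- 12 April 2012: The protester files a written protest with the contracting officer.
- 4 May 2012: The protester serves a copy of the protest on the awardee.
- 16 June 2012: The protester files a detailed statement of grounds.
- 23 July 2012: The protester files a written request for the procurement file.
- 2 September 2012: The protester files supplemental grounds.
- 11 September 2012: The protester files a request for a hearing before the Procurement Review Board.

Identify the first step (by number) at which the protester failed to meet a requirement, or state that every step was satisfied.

Step 1 — counting 84 days from 20 January 2012 (when the award decision is issued) gives a deadline of 13 April 2012; done 12 April 2012 — timely.
Step 2 — counting 23 days from 12 April 2012 (when the written protest is filed) gives a deadline of 5 May 2012; done 4 May 2012 — timely.
Step 3 — 5 and 25 days from 19 May 2012 (end of the 15-day comment period, which began when the protest is served on the awardee on 4 May 2012) are 24 May 2012 and 13 June 2012 respectively; 16 June 2012 is 3 days past the end of the window.

Step 3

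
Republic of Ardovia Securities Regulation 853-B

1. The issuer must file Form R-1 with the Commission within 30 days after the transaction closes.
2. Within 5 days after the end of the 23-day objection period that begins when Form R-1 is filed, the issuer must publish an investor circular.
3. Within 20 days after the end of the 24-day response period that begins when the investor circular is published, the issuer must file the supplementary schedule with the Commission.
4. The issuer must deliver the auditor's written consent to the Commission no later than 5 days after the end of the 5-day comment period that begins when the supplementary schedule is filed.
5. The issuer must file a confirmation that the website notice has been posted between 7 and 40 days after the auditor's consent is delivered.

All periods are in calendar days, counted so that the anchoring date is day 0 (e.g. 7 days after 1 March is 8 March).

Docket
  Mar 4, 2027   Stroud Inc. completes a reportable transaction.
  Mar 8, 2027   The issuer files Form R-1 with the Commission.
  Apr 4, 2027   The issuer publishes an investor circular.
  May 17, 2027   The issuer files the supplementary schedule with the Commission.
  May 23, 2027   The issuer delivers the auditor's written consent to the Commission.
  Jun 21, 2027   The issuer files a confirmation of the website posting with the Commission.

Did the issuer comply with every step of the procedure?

Yes

Step 1: 30 days after Mar 4, 2027 (when the transaction closes) is Apr 3, 2027; completed Mar 8, 2027, before the deadline.
Step 2: 5 days after Mar 31, 2027 (end of the 23-day objection period, which began when Form R-1 is filed on Mar 8, 2027) is Apr 5, 2027; done Apr 4, 2027 — timely.
Step 3: 20 days after Apr 28, 2027 (end of the 24-day response period, which began when the investor circular is published on Apr 4, 2027) is May 18, 2027; completed May 17, 2027, before the deadline.
Step 4: 5 days after May 22, 2027 (end of the 5-day comment period, which began when the supplementary schedule is filed on May 17, 2027) is May 27, 2027; May 23, 2027 is within that limit.
Step 5: the window is 7–40 days after May 23, 2027 (when the auditor's consent is delivered), so May 30, 2027 through Jul 2, 2027; done Jun 21, 2027, which is between those dates.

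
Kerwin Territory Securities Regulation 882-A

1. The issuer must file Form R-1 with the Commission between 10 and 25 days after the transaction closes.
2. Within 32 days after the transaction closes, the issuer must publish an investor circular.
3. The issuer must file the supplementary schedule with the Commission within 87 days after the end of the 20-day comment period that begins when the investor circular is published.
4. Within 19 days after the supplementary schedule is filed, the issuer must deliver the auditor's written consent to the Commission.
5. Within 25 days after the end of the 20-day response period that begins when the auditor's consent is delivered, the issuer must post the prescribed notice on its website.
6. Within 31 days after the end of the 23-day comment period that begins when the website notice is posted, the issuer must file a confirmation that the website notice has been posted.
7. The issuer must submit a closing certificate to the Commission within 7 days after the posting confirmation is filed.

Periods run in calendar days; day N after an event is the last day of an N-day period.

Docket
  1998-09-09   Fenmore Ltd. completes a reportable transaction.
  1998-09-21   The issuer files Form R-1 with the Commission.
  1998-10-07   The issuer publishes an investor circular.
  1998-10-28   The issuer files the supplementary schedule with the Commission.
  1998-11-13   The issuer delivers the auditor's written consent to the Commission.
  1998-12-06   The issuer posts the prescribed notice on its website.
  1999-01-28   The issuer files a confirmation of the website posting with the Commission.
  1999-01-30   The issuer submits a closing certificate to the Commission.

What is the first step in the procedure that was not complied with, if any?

Step 1: the window is 10–25 days after 1998-09-09 (when the transaction closes), so 1998-09-19 through 1998-10-04; 1998-09-21 falls inside that range.
Step 2: 32 days after 1998-09-09 (when the transaction closes) is 1998-10-11; completed 1998-10-07, before the deadline.
Step 3: 87 days after 1998-10-27 (end of the 20-day comment period, which began when the investor circular is published on 1998-10-07) is 1999-01-22; done 1998-10-28 — timely.
Step 4: 19 days after 1998-10-28 (when the supplementary schedule is filed) is 1998-11-16; 1998-11-13 is within that limit.
Step 5: 25 days after 1998-12-03 (end of the 20-day response period, which began when the auditor's consent is delivered on 1998-11-13) is 1998-12-28; 1998-12-06 is within that limit.
Step 6: 31 days after 1998-12-29 (end of the 23-day comment period, which began when the website notice is posted on 1998-12-06) is 1999-01-29; completed 1999-01-28, before the deadline.
Step 7: 7 days after 1999-01-28 (when the posting confirmation is filed) is 1999-02-04; completed 1999-01-30, before the deadline.

None — every step was satisfied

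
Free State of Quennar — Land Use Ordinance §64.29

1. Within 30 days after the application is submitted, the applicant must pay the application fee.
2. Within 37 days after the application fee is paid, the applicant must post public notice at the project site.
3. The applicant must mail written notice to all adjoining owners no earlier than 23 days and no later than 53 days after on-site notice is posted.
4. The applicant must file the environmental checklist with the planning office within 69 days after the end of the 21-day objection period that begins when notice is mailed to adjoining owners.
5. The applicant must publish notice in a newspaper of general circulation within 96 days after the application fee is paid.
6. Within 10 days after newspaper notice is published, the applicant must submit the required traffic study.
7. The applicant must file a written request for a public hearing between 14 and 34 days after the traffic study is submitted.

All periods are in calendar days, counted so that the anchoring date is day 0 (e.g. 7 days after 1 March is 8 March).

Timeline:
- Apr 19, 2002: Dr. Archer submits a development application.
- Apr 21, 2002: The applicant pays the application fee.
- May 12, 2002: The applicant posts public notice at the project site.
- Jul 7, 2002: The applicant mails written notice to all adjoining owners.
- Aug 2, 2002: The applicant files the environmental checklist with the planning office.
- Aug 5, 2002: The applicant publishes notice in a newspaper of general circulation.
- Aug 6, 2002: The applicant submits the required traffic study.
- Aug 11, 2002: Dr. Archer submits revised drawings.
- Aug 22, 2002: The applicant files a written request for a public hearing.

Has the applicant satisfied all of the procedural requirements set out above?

(1) due by Apr 19, 2002 + 30 days = May 19, 2002; Apr 21, 2002 is within that limit.
(2) due by Apr 21, 2002 + 37 days = May 28, 2002; done May 12, 2002 — timely.
(3) the permitted window runs from May 12, 2002 + 23 = Jun 4, 2002 to May 12, 2002 + 53 = Jul 4, 2002; Jul 7, 2002 is 3 days past the end of the window.
That is the first point of non-compliance.

No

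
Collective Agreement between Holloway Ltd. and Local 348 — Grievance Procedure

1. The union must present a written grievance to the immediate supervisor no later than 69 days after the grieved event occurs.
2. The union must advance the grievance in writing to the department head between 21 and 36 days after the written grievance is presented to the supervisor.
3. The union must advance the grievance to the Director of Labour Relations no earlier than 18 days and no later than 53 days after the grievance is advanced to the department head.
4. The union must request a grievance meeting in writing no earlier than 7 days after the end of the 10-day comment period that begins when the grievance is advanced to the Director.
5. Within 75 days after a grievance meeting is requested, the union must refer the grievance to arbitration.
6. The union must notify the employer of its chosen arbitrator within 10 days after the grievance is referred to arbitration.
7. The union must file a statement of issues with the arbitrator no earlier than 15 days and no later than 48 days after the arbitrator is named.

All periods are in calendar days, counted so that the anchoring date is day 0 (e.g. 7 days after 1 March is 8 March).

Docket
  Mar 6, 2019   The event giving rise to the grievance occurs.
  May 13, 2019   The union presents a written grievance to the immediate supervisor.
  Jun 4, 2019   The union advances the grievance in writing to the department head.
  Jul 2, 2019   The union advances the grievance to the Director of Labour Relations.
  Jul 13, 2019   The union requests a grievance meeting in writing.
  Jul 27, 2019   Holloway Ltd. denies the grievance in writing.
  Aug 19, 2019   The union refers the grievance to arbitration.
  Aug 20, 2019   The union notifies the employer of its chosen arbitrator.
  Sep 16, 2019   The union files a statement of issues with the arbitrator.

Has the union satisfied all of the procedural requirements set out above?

Step 1: 69 days after Mar 6, 2019 (when the grieved event occurs) is May 14, 2019; May 13, 2019 is within that limit.
Step 2: the window is 21–36 days after May 13, 2019 (when the written grievance is presented to the supervisor), so Jun 3, 2019 through Jun 18, 2019; done Jun 4, 2019 — within the window.
Step 3: the window is 18–53 days after Jun 4, 2019 (when the grievance is advanced to the department head), so Jun 22, 2019 through Jul 27, 2019; Jul 2, 2019 falls inside that range.
Step 4: the earliest permitted date is 7 days after Jul 12, 2019 (end of the 10-day comment period, which began when the grievance is advanced to the Director on Jul 2, 2019), i.e. Jul 19, 2019; Jul 13, 2019 is 6 days before the earliest permitted date.

No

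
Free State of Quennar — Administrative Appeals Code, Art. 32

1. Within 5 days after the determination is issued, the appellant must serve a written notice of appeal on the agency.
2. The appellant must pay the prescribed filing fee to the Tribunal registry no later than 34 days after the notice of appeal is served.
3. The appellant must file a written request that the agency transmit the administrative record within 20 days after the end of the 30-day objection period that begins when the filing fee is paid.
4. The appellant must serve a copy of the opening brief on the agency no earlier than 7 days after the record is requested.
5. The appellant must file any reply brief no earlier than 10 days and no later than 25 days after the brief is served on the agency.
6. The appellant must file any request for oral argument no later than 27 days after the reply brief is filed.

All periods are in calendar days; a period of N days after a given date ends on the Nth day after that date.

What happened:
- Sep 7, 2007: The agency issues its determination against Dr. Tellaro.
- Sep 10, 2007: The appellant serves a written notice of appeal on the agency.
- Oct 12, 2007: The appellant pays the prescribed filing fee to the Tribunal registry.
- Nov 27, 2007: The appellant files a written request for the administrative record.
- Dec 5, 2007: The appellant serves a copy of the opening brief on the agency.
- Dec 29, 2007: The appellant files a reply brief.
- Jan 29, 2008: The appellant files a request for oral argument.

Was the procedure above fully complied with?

Step 1 — counting 5 days from Sep 7, 2007 (when the determination is issued) gives a deadline of Sep 12, 2007; done Sep 10, 2007 — timely.
Step 2 — counting 34 days from Sep 10, 2007 (when the notice of appeal is served) gives a deadline of Oct 14, 2007; completed Oct 12, 2007, before the deadline.
Step 3 — counting 20 days from Nov 11, 2007 (end of the 30-day objection period, which began when the filing fee is paid on Oct 12, 2007) gives a deadline of Dec 1, 2007; Nov 27, 2007 is within that limit.
Step 4 — must wait 7 days from Nov 27, 2007 (when the record is requested), so not before Dec 4, 2007; done Dec 5, 2007 — permitted.
Step 5 — 10 and 25 days from Dec 5, 2007 (when the brief is served on the agency) are Dec 15, 2007 and Dec 30, 2007 respectively; Dec 29, 2007 falls inside that range.
Step 6 — counting 27 days from Dec 29, 2007 (when the reply brief is filed) gives a deadline of Jan 25, 2008; not done until Jan 29, 2008, 4 days after the deadline.
No need to go further; step 6 was not satisfied.

No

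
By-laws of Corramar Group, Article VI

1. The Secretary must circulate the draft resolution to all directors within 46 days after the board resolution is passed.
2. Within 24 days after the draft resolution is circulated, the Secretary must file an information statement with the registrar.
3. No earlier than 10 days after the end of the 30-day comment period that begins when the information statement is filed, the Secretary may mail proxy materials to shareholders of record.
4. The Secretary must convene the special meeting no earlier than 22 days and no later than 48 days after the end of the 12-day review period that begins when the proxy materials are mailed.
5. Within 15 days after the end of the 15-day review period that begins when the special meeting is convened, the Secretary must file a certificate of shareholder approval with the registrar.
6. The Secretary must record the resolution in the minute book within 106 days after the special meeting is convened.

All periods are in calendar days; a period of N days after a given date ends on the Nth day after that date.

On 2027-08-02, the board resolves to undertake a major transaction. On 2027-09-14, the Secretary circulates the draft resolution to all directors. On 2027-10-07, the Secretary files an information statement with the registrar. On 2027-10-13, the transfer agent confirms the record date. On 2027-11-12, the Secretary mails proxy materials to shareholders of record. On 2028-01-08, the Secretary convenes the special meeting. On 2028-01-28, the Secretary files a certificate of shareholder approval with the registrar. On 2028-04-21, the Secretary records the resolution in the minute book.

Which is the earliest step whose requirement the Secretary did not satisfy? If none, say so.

Step 3

Step 1: 46 days after 2027-08-02 (when the board resolution is passed) is 2027-09-17; 2027-09-14 is within that limit.
Step 2: 24 days after 2027-09-14 (when the draft resolution is circulated) is 2027-10-08; completed 2027-10-07, before the deadline.
Step 3: the earliest permitted date is 10 days after 2027-11-06 (end of the 30-day comment period, which began when the information statement is filed on 2027-10-07), i.e. 2027-11-16; 2027-11-12 is 4 days before the earliest permitted date.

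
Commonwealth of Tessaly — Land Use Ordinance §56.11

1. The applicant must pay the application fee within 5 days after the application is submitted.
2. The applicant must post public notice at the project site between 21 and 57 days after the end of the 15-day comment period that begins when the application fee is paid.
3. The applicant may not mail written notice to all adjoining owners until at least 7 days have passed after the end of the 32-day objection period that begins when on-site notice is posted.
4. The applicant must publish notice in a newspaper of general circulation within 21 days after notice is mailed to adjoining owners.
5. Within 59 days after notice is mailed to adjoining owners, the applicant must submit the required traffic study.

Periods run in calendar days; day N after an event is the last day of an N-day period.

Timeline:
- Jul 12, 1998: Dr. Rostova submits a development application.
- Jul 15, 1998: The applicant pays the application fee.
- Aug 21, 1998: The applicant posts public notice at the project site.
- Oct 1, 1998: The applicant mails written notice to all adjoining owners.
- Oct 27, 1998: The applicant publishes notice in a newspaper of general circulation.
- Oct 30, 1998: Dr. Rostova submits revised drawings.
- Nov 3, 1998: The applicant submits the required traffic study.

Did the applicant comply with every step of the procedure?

Step 1: 5 days after Jul 12, 1998 (when the application is submitted) is Jul 17, 1998; Jul 15, 1998 is within that limit.
Step 2: the window is 21–57 days after Jul 30, 1998 (end of the 15-day comment period, which began when the application fee is paid on Jul 15, 1998), so Aug 20, 1998 through Sep 25, 1998; Aug 21, 1998 falls inside that range.
Step 3: the earliest permitted date is 7 days after Sep 22, 1998 (end of the 32-day objection period, which began when on-site notice is posted on Aug 21, 1998), i.e. Sep 29, 1998; done Oct 1, 1998 — permitted.
Step 4: 21 days after Oct 1, 1998 (when notice is mailed to adjoining owners) is Oct 22, 1998; not done until Oct 27, 1998, 5 days after the deadline.
That is the first point of non-compliance.

No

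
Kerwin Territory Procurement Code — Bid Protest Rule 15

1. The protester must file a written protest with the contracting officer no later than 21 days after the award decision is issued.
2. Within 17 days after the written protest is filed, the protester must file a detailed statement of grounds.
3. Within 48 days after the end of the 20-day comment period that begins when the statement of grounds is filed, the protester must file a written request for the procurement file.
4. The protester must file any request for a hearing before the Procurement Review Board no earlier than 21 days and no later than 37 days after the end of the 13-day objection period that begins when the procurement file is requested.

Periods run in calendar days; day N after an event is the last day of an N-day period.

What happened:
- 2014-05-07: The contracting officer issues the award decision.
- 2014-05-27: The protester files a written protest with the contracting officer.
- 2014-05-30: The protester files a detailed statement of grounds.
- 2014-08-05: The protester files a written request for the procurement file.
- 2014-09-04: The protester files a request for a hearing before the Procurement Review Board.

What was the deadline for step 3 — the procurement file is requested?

The statement of grounds is filed on 2014-05-30; the 20-day comment period therefore ends 2014-06-19, and step 3 runs from that date. 48 days after 2014-06-19 is 2014-08-06.

2014-08-06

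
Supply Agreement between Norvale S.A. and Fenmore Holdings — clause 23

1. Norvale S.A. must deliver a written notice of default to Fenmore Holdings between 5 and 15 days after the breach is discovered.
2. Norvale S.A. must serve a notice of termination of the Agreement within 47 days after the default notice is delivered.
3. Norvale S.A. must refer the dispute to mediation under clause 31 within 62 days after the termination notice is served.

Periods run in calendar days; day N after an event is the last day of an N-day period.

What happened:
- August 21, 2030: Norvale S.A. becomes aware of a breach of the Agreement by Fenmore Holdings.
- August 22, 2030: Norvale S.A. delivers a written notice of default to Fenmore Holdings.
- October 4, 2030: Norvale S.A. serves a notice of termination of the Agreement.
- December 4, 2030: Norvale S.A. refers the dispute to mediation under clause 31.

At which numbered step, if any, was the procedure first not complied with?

Step 1: the window is 5–15 days after August 21, 2030 (when the breach is discovered), so August 26, 2030 through September 5, 2030; August 22, 2030 is 4 days too early.
That is the first point of non-compliance.

Step 1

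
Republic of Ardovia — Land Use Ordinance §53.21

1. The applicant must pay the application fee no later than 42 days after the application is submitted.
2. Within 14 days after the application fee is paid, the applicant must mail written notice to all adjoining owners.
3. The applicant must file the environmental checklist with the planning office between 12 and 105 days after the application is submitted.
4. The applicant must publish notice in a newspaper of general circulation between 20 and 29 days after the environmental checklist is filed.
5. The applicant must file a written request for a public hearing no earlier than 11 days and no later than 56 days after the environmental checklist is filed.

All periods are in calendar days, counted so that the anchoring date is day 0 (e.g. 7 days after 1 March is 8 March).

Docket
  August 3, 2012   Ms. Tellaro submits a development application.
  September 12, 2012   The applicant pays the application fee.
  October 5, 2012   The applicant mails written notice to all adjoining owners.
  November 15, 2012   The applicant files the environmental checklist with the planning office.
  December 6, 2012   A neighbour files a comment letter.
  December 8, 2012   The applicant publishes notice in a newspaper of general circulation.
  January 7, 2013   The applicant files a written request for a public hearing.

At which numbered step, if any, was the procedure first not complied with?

(1) due by August 3, 2012 + 42 days = September 14, 2012; September 12, 2012 is within that limit.
(2) due by September 12, 2012 + 14 days = September 26, 2012; not done until October 5, 2012, 9 days after the deadline.
Later steps need not be reached.

Step 2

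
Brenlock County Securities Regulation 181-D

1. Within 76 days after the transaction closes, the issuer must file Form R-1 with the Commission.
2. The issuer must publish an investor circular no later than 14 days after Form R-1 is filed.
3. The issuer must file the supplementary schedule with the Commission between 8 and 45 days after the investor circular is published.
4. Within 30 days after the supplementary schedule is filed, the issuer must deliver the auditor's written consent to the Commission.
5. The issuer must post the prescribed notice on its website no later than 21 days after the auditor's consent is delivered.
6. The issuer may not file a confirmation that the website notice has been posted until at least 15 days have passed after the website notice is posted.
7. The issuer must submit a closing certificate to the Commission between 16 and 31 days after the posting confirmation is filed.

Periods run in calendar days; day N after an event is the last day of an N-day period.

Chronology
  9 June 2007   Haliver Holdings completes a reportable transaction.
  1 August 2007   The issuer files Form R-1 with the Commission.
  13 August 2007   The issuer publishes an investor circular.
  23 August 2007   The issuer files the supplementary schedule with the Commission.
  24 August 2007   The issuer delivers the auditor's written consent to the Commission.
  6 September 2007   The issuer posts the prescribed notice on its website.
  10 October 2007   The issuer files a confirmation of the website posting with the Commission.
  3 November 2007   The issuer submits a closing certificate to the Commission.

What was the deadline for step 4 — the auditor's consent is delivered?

22 September 2007

Step 4 runs from 23 August 2007, when the supplementary schedule is filed. 30 days after 23 August 2007 is 22 September 2007.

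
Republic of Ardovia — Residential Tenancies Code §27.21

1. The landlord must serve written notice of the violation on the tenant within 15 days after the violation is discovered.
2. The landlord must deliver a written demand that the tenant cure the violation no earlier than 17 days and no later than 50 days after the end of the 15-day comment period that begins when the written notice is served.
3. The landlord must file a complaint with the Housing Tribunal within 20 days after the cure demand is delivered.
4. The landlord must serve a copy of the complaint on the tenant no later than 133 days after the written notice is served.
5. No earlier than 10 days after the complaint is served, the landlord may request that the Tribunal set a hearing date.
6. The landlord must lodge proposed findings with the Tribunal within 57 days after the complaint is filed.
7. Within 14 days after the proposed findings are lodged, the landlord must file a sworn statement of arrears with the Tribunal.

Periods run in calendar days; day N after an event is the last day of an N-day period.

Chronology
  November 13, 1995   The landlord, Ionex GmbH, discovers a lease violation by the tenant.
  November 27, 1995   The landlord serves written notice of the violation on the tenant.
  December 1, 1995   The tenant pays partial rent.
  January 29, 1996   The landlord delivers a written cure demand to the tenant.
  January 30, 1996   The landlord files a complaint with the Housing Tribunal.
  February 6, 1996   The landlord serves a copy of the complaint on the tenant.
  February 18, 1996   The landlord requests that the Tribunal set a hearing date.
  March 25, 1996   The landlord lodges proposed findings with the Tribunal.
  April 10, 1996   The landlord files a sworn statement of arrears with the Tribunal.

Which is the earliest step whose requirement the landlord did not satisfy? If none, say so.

Step 7

(1) due by November 13, 1995 + 15 days = November 28, 1995; done November 27, 1995 — timely.
(2) the permitted window runs from December 12, 1995 + 17 = December 29, 1995 to December 12, 1995 + 50 = January 31, 1996; done January 29, 1996, which is between those dates.
(3) due by January 29, 1996 + 20 days = February 18, 1996; completed January 30, 1996, before the deadline.
(4) due by November 27, 1995 + 133 days = April 8, 1996; done February 6, 1996 — timely.
(5) permitted from February 6, 1996 + 10 days = February 16, 1996 onward; done February 18, 1996, after the minimum wait.
(6) due by January 30, 1996 + 57 days = March 27, 1996; done March 25, 1996 — timely.
(7) due by March 25, 1996 + 14 days = April 8, 1996; not done until April 10, 1996, 2 days after the deadline.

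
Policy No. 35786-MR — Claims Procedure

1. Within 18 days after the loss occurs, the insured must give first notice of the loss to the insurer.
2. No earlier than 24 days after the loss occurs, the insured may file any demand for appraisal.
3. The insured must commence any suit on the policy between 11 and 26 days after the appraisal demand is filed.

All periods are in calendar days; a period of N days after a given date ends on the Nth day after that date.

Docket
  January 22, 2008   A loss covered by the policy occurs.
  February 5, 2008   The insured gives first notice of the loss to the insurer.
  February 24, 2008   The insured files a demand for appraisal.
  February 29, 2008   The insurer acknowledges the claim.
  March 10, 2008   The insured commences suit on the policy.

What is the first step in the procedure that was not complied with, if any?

(1) due by January 22, 2008 + 18 days = February 9, 2008; February 5, 2008 is within that limit.
(2) permitted from January 22, 2008 + 24 days = February 15, 2008 onward; done February 24, 2008, after the minimum wait.
(3) the permitted window runs from February 24, 2008 + 11 = March 6, 2008 to February 24, 2008 + 26 = March 21, 2008; done March 10, 2008, which is between those dates.

None — every step was satisfied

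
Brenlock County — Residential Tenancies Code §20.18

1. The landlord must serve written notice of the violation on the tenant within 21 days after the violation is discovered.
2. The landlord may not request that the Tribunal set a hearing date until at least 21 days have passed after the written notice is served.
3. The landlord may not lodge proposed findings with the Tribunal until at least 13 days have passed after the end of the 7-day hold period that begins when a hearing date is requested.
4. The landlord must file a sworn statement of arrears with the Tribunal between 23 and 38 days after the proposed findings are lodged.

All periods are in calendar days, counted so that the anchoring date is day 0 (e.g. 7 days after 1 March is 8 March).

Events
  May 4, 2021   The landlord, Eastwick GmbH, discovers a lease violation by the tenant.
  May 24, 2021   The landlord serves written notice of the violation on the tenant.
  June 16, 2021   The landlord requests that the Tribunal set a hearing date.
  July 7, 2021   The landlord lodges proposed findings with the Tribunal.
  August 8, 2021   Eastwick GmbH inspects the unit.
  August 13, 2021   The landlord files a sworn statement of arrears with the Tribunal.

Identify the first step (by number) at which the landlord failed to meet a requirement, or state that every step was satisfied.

None — every step was satisfied

Step 1 — counting 21 days from May 4, 2021 (when the violation is discovered) gives a deadline of May 25, 2021; May 24, 2021 is within that limit.
Step 2 — must wait 21 days from May 24, 2021 (when the written notice is served), so not before June 14, 2021; done June 16, 2021, after the minimum wait.
Step 3 — must wait 13 days from June 23, 2021 (end of the 7-day hold period, which began when a hearing date is requested on June 16, 2021), so not before July 6, 2021; July 7, 2021 is on or after that date.
Step 4 — 23 and 38 days from July 7, 2021 (when the proposed findings are lodged) are July 30, 2021 and August 14, 2021 respectively; done August 13, 2021, which is between those dates.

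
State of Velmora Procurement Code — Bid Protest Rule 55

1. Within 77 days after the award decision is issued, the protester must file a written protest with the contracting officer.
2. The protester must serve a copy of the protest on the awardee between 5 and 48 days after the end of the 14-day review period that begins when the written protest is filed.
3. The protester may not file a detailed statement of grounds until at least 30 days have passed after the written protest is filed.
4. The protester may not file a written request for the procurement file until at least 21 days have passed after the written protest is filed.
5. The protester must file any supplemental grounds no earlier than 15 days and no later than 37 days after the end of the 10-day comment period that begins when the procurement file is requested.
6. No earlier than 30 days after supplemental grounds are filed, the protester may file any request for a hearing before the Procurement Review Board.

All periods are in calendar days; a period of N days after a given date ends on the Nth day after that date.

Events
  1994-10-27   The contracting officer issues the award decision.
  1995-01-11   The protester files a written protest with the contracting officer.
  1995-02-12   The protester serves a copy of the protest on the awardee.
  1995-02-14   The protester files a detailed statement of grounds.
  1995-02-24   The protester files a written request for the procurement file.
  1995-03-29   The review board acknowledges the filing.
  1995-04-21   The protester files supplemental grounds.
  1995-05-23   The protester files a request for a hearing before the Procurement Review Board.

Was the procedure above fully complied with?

No

Step 1: 77 days after 1994-10-27 (when the award decision is issued) is 1995-01-12; completed 1995-01-11, before the deadline.
Step 2: the window is 5–48 days after 1995-01-25 (end of the 14-day review period, which began when the written protest is filed on 1995-01-11), so 1995-01-30 through 1995-03-14; done 1995-02-12, which is between those dates.
Step 3: the earliest permitted date is 30 days after 1995-01-11 (when the written protest is filed), i.e. 1995-02-10; 1995-02-14 is on or after that date.
Step 4: the earliest permitted date is 21 days after 1995-01-11 (when the written protest is filed), i.e. 1995-02-01; done 1995-02-24 — permitted.
Step 5: the window is 15–37 days after 1995-03-06 (end of the 10-day comment period, which began when the procurement file is requested on 1995-02-24), so 1995-03-21 through 1995-04-12; done 1995-04-21 — 9 days after the window closed.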